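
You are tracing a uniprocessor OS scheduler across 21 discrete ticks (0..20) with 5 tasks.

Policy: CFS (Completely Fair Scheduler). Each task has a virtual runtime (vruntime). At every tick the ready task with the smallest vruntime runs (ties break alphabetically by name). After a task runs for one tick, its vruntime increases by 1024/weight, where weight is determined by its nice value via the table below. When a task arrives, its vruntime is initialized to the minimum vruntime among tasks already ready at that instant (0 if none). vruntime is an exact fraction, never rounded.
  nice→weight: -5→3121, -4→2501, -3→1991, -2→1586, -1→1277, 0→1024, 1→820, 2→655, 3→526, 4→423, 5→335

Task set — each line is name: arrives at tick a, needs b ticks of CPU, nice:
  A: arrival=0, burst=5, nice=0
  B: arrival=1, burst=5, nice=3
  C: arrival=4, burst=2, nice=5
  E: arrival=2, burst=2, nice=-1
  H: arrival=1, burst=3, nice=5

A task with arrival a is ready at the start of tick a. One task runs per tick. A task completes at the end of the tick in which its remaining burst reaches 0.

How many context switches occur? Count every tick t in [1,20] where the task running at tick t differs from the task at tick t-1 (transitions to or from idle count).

t=0: vr[A=0] → run A
t=1: vr[A=1 B=1 H=1] → run A
t=2: vr[A=2 B=1 E=1 H=1] → run B
t=3: vr[A=2 B=775/263 E=1 H=1] → run E
t=4: vr[A=2 B=775/263 C=1 E=2301/1277 H=1] → run C
t=5: vr[A=2 B=775/263 C=1359/335 E=2301/1277 H=1] → run H
t=6: vr[A=2 B=775/263 C=1359/335 E=2301/1277 H=1359/335] → run E
t=7: vr[A=2 B=775/263 C=1359/335 H=1359/335] → run A
t=8: vr[A=3 B=775/263 C=1359/335 H=1359/335] → run B
t=9: vr[A=3 B=1287/263 C=1359/335 H=1359/335] → run A
t=10: vr[A=4 B=1287/263 C=1359/335 H=1359/335] → run A
t=11: vr[B=1287/263 C=1359/335 H=1359/335] → run C
t=12: vr[B=1287/263 H=1359/335] → run H
t=13: vr[B=1287/263 H=2383/335] → run B
t=14: vr[B=1799/263 H=2383/335] → run B
t=15: vr[B=2311/263 H=2383/335] → run H
t=16: vr[B=2311/263] → run B
t=17: (idle)
t=18: (idle)
t=19: (idle)
t=20: (idle)

context switches = 14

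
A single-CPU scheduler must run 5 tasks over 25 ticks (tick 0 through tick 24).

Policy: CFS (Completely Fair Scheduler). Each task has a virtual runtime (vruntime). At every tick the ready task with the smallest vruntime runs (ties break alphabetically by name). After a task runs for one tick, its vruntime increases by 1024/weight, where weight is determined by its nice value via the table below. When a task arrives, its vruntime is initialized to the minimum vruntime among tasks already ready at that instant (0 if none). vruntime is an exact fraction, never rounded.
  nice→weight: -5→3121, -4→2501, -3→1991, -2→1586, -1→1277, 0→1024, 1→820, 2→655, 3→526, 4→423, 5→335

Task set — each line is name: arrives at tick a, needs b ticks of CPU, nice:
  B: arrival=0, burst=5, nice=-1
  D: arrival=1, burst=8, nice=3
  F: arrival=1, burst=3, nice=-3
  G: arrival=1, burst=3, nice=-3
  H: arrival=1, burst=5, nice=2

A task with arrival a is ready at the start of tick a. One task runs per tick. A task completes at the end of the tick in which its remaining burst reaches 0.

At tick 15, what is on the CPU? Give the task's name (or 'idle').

t=0: vr[B=0] → run B
t=1: vr[B=1024/1277 D=1024/1277 F=1024/1277 G=1024/1277 H=1024/1277] → run B
t=2: vr[B=2048/1277 D=1024/1277 F=1024/1277 G=1024/1277 H=1024/1277] → run D
t=3: vr[B=2048/1277 D=923136/335851 F=1024/1277 G=1024/1277 H=1024/1277] → run F
t=4: vr[B=2048/1277 D=923136/335851 F=3346432/2542507 G=1024/1277 H=1024/1277] → run G
t=5: vr[B=2048/1277 D=923136/335851 F=3346432/2542507 G=3346432/2542507 H=1024/1277] → run H
t=6: vr[B=2048/1277 D=923136/335851 F=3346432/2542507 G=3346432/2542507 H=1978368/836435] → run F
t=7: vr[B=2048/1277 D=923136/335851 F=4654080/2542507 G=3346432/2542507 H=1978368/836435] → run G
t=8: vr[B=2048/1277 D=923136/335851 F=4654080/2542507 G=4654080/2542507 H=1978368/836435] → run B
t=9: vr[B=3072/1277 D=923136/335851 F=4654080/2542507 G=4654080/2542507 H=1978368/836435] → run F
t=10: vr[B=3072/1277 D=923136/335851 G=4654080/2542507 H=1978368/836435] → run G
t=11: vr[B=3072/1277 D=923136/335851 H=1978368/836435] → run H
t=12: vr[B=3072/1277 D=923136/335851 H=3286016/836435] → run B
t=13: vr[B=4096/1277 D=923136/335851 H=3286016/836435] → run D
t=14: vr[B=4096/1277 D=1576960/335851 H=3286016/836435] → run B
t=15: vr[D=1576960/335851 H=3286016/836435] → run H
t=16: vr[D=1576960/335851 H=4593664/836435] → run D
t=17: vr[D=2230784/335851 H=4593664/836435] → run H
t=18: vr[D=2230784/335851 H=5901312/836435] → run D
t=19: vr[D=2884608/335851 H=5901312/836435] → run H
t=20: vr[D=2884608/335851] → run D
t=21: vr[D=3538432/335851] → run D
t=22: vr[D=4192256/335851] → run D
t=23: vr[D=4846080/335851] → run D
t=24: (idle)

running at tick 15 = H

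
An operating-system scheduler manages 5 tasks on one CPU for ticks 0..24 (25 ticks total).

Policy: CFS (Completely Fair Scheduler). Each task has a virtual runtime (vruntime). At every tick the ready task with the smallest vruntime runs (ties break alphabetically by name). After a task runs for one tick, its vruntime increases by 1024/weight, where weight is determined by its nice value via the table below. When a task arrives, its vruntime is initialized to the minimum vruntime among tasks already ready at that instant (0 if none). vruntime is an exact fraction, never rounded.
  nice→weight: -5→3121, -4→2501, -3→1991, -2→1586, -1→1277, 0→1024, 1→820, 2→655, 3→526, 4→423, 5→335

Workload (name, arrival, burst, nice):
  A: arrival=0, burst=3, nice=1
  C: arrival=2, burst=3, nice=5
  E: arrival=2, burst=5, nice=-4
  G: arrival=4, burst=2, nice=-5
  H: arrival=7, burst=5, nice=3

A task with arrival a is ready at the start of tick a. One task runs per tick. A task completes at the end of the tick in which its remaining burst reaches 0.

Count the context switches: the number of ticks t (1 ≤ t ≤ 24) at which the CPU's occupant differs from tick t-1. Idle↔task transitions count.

context switches = 12

t=0: vr[A=0] → run A
t=1: vr[A=256/205] → run A
t=2: vr[A=512/205 C=512/205 E=512/205] → run A
t=3: vr[C=512/205 E=512/205] → run C
t=4: vr[C=76288/13735 E=512/205 G=512/205] → run E
t=5: vr[C=76288/13735 E=36352/12505 G=512/205] → run G
t=6: vr[C=76288/13735 E=36352/12505 G=1807872/639805] → run G
t=7: vr[C=76288/13735 E=36352/12505 H=36352/12505] → run E
t=8: vr[C=76288/13735 E=41472/12505 H=36352/12505] → run H
t=9: vr[C=76288/13735 E=41472/12505 H=15963136/3288815] → run E
t=10: vr[C=76288/13735 E=46592/12505 H=15963136/3288815] → run E
t=11: vr[C=76288/13735 E=51712/12505 H=15963136/3288815] → run E
t=12: vr[C=76288/13735 H=15963136/3288815] → run H
t=13: vr[C=76288/13735 H=22365696/3288815] → run C
t=14: vr[C=118272/13735 H=22365696/3288815] → run H
t=15: vr[C=118272/13735 H=28768256/3288815] → run C
t=16: vr[H=28768256/3288815] → run H
t=17: vr[H=35170816/3288815] → run H
t=18: (idle)
t=19: (idle)
t=20: (idle)
t=21: (idle)
t=22: (idle)
t=23: (idle)
t=24: (idle)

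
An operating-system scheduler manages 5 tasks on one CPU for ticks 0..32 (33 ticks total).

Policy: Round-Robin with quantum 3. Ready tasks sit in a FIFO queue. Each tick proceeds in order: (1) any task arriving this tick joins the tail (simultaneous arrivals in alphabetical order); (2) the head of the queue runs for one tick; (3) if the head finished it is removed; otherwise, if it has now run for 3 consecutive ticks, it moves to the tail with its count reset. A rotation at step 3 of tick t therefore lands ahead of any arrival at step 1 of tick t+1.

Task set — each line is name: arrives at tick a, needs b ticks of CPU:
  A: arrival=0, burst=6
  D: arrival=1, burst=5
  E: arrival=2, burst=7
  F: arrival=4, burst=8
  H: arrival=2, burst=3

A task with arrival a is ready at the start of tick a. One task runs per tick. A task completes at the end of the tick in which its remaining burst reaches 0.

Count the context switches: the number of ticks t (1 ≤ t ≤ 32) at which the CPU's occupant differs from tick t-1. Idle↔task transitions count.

t=0: queue=[A] q_used=0 → run A
t=1: queue=[A,D] q_used=1 → run A
t=2: queue=[A,D,E,H] q_used=2 → run A
t=3: queue=[D,E,H,A] q_used=0 → run D
t=4: queue=[D,E,H,A,F] q_used=1 → run D
t=5: queue=[D,E,H,A,F] q_used=2 → run D
t=6: queue=[E,H,A,F,D] q_used=0 → run E
t=7: queue=[E,H,A,F,D] q_used=1 → run E
t=8: queue=[E,H,A,F,D] q_used=2 → run E
t=9: queue=[H,A,F,D,E] q_used=0 → run H
t=10: queue=[H,A,F,D,E] q_used=1 → run H
t=11: queue=[H,A,F,D,E] q_used=2 → run H
t=12: queue=[A,F,D,E] q_used=0 → run A
t=13: queue=[A,F,D,E] q_used=1 → run A
t=14: queue=[A,F,D,E] q_used=2 → run A
t=15: queue=[F,D,E] q_used=0 → run F
t=16: queue=[F,D,E] q_used=1 → run F
t=17: queue=[F,D,E] q_used=2 → run F
t=18: queue=[D,E,F] q_used=0 → run D
t=19: queue=[D,E,F] q_used=1 → run D
t=20: queue=[E,F] q_used=0 → run E
t=21: queue=[E,F] q_used=1 → run E
t=22: queue=[E,F] q_used=2 → run E
t=23: queue=[F,E] q_used=0 → run F
t=24: queue=[F,E] q_used=1 → run F
t=25: queue=[F,E] q_used=2 → run F
t=26: queue=[E,F] q_used=0 → run E
t=27: queue=[F] q_used=0 → run F
t=28: queue=[F] q_used=1 → run F
t=29: (idle)
t=30: (idle)
t=31: (idle)
t=32: (idle)

context switches = 11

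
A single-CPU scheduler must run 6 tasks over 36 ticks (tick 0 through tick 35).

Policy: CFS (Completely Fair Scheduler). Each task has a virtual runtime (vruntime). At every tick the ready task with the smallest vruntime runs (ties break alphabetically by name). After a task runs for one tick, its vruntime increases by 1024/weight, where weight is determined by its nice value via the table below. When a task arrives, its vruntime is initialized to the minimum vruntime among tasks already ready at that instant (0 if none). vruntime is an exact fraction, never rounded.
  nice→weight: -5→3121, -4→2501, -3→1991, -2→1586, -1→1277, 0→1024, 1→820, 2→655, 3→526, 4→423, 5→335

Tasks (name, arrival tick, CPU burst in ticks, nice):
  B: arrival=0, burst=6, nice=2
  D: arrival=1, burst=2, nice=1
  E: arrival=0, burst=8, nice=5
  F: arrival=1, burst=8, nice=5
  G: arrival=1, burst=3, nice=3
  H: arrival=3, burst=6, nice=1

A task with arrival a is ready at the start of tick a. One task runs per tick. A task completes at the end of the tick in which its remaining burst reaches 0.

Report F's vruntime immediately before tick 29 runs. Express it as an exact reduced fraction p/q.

vruntime(F, start of tick 29) = 6144/335

t=0: vr[B=0 E=0] → run B
t=1: vr[B=1024/655 D=0 E=0 F=0 G=0] → run D
t=2: vr[B=1024/655 D=256/205 E=0 F=0 G=0] → run E
t=3: vr[B=1024/655 D=256/205 E=1024/335 F=0 G=0 H=0] → run F
t=4: vr[B=1024/655 D=256/205 E=1024/335 F=1024/335 G=0 H=0] → run G
t=5: vr[B=1024/655 D=256/205 E=1024/335 F=1024/335 G=512/263 H=0] → run H
t=6: vr[B=1024/655 D=256/205 E=1024/335 F=1024/335 G=512/263 H=256/205] → run D
t=7: vr[B=1024/655 E=1024/335 F=1024/335 G=512/263 H=256/205] → run H
t=8: vr[B=1024/655 E=1024/335 F=1024/335 G=512/263 H=512/205] → run B
t=9: vr[B=2048/655 E=1024/335 F=1024/335 G=512/263 H=512/205] → run G
t=10: vr[B=2048/655 E=1024/335 F=1024/335 G=1024/263 H=512/205] → run H
t=11: vr[B=2048/655 E=1024/335 F=1024/335 G=1024/263 H=768/205] → run E
t=12: vr[B=2048/655 E=2048/335 F=1024/335 G=1024/263 H=768/205] → run F
t=13: vr[B=2048/655 E=2048/335 F=2048/335 G=1024/263 H=768/205] → run B
t=14: vr[B=3072/655 E=2048/335 F=2048/335 G=1024/263 H=768/205] → run H
t=15: vr[B=3072/655 E=2048/335 F=2048/335 G=1024/263 H=1024/205] → run G
t=16: vr[B=3072/655 E=2048/335 F=2048/335 H=1024/205] → run B
t=17: vr[B=4096/655 E=2048/335 F=2048/335 H=1024/205] → run H
t=18: vr[B=4096/655 E=2048/335 F=2048/335 H=256/41] → run E
t=19: vr[B=4096/655 E=3072/335 F=2048/335 H=256/41] → run F
t=20: vr[B=4096/655 E=3072/335 F=3072/335 H=256/41] → run H
t=21: vr[B=4096/655 E=3072/335 F=3072/335] → run B
t=22: vr[B=1024/131 E=3072/335 F=3072/335] → run B
t=23: vr[E=3072/335 F=3072/335] → run E
t=24: vr[E=4096/335 F=3072/335] → run F
t=25: vr[E=4096/335 F=4096/335] → run E
t=26: vr[E=1024/67 F=4096/335] → run F
t=27: vr[E=1024/67 F=1024/67] → run E
t=28: vr[E=6144/335 F=1024/67] → run F
t=29: vr[E=6144/335 F=6144/335] → run E
t=30: vr[E=7168/335 F=6144/335] → run F
t=31: vr[E=7168/335 F=7168/335] → run E
t=32: vr[F=7168/335] → run F
t=33: (idle)
t=34: (idle)
t=35: (idle)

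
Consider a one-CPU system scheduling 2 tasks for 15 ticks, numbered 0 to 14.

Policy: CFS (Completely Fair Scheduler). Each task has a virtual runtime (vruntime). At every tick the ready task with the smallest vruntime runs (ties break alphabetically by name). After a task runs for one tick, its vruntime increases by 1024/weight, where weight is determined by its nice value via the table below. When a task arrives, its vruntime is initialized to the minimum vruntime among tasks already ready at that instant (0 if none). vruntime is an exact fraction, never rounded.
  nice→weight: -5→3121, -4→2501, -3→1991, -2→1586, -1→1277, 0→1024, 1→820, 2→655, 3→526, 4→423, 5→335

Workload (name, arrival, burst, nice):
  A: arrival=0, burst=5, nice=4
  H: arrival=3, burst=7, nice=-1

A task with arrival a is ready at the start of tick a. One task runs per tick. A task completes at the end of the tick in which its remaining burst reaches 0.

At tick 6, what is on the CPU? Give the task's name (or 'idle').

t=0: vr[A=0] → run A
t=1: vr[A=1024/423] → run A
t=2: vr[A=2048/423] → run A
t=3: vr[A=1024/141 H=1024/141] → run A
t=4: vr[A=4096/423 H=1024/141] → run H
t=5: vr[A=4096/423 H=1452032/180057] → run H
t=6: vr[A=4096/423 H=1596416/180057] → run H
t=7: vr[A=4096/423 H=1740800/180057] → run H
t=8: vr[A=4096/423 H=1885184/180057] → run A
t=9: vr[H=1885184/180057] → run H
t=10: vr[H=2029568/180057] → run H
t=11: vr[H=2173952/180057] → run H
t=12: (idle)
t=13: (idle)
t=14: (idle)

running at tick 6 = H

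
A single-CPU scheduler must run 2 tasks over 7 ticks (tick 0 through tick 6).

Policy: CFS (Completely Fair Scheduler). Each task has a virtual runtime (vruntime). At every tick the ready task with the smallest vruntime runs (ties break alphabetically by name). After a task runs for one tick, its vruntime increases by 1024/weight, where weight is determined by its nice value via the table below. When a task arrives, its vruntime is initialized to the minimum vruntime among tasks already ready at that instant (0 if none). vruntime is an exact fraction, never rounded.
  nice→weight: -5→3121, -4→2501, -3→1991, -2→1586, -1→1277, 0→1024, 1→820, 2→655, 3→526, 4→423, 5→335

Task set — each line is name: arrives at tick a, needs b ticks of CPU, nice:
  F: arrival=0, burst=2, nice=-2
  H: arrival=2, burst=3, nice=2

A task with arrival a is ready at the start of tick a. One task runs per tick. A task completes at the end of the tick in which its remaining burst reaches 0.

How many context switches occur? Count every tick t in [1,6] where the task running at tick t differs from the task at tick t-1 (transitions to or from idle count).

context switches = 2

t=0: vr[F=0] → run F
t=1: vr[F=512/793] → run F
t=2: vr[H=0] → run H
t=3: vr[H=1024/655] → run H
t=4: vr[H=2048/655] → run H
t=5: (idle)
t=6: (idle)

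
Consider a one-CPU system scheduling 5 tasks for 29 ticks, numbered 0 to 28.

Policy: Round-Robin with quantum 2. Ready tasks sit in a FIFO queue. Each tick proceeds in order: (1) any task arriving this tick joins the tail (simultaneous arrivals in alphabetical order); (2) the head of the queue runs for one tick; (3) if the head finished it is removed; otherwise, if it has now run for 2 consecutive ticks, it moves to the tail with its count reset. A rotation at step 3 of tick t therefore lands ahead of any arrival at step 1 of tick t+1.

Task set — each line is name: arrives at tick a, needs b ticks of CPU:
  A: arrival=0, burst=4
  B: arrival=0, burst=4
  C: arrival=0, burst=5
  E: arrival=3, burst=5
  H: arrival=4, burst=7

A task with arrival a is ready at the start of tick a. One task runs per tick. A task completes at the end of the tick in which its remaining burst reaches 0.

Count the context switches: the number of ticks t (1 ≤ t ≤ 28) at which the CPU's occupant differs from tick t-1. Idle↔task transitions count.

t=0: queue=[A,B,C] q_used=0 → run A
t=1: queue=[A,B,C] q_used=1 → run A
t=2: queue=[B,C,A] q_used=0 → run B
t=3: queue=[B,C,A,E] q_used=1 → run B
t=4: queue=[C,A,E,B,H] q_used=0 → run C
t=5: queue=[C,A,E,B,H] q_used=1 → run C
t=6: queue=[A,E,B,H,C] q_used=0 → run A
t=7: queue=[A,E,B,H,C] q_used=1 → run A
t=8: queue=[E,B,H,C] q_used=0 → run E
t=9: queue=[E,B,H,C] q_used=1 → run E
t=10: queue=[B,H,C,E] q_used=0 → run B
t=11: queue=[B,H,C,E] q_used=1 → run B
t=12: queue=[H,C,E] q_used=0 → run H
t=13: queue=[H,C,E] q_used=1 → run H
t=14: queue=[C,E,H] q_used=0 → run C
t=15: queue=[C,E,H] q_used=1 → run C
t=16: queue=[E,H,C] q_used=0 → run E
t=17: queue=[E,H,C] q_used=1 → run E
t=18: queue=[H,C,E] q_used=0 → run H
t=19: queue=[H,C,E] q_used=1 → run H
t=20: queue=[C,E,H] q_used=0 → run C
t=21: queue=[E,H] q_used=0 → run E
t=22: queue=[H] q_used=0 → run H
t=23: queue=[H] q_used=1 → run H
t=24: queue=[H] q_used=0 → run H
t=25: (idle)
t=26: (idle)
t=27: (idle)
t=28: (idle)

context switches = 13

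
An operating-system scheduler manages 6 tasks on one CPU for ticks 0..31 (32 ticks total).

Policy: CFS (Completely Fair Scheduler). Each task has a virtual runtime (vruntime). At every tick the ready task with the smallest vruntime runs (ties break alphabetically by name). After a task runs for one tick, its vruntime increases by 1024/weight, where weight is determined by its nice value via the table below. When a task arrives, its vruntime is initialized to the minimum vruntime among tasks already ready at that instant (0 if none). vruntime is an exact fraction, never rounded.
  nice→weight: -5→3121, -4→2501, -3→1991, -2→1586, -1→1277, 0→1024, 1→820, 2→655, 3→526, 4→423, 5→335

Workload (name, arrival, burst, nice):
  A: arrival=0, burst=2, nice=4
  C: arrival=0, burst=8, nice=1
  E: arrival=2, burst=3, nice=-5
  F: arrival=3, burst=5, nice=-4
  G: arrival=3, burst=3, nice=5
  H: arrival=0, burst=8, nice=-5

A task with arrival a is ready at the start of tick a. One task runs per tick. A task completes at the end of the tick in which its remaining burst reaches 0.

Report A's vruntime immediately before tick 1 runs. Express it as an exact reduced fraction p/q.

vruntime(A, start of tick 1) = 1024/423

t=0: vr[A=0 C=0 H=0] → run A
t=1: vr[A=1024/423 C=0 H=0] → run C
t=2: vr[A=1024/423 C=256/205 E=0 H=0] → run E
t=3: vr[A=1024/423 C=256/205 E=1024/3121 F=0 G=0 H=0] → run F
t=4: vr[A=1024/423 C=256/205 E=1024/3121 F=1024/2501 G=0 H=0] → run G
t=5: vr[A=1024/423 C=256/205 E=1024/3121 F=1024/2501 G=1024/335 H=0] → run H
t=6: vr[A=1024/423 C=256/205 E=1024/3121 F=1024/2501 G=1024/335 H=1024/3121] → run E
t=7: vr[A=1024/423 C=256/205 E=2048/3121 F=1024/2501 G=1024/335 H=1024/3121] → run H
t=8: vr[A=1024/423 C=256/205 E=2048/3121 F=1024/2501 G=1024/335 H=2048/3121] → run F
t=9: vr[A=1024/423 C=256/205 E=2048/3121 F=2048/2501 G=1024/335 H=2048/3121] → run E
t=10: vr[A=1024/423 C=256/205 F=2048/2501 G=1024/335 H=2048/3121] → run H
t=11: vr[A=1024/423 C=256/205 F=2048/2501 G=1024/335 H=3072/3121] → run F
t=12: vr[A=1024/423 C=256/205 F=3072/2501 G=1024/335 H=3072/3121] → run H
t=13: vr[A=1024/423 C=256/205 F=3072/2501 G=1024/335 H=4096/3121] → run F
t=14: vr[A=1024/423 C=256/205 F=4096/2501 G=1024/335 H=4096/3121] → run C
t=15: vr[A=1024/423 C=512/205 F=4096/2501 G=1024/335 H=4096/3121] → run H
t=16: vr[A=1024/423 C=512/205 F=4096/2501 G=1024/335 H=5120/3121] → run F
t=17: vr[A=1024/423 C=512/205 G=1024/335 H=5120/3121] → run H
t=18: vr[A=1024/423 C=512/205 G=1024/335 H=6144/3121] → run H
t=19: vr[A=1024/423 C=512/205 G=1024/335 H=7168/3121] → run H
t=20: vr[A=1024/423 C=512/205 G=1024/335] → run A
t=21: vr[C=512/205 G=1024/335] → run C
t=22: vr[C=768/205 G=1024/335] → run G
t=23: vr[C=768/205 G=2048/335] → run C
t=24: vr[C=1024/205 G=2048/335] → run C
t=25: vr[C=256/41 G=2048/335] → run G
t=26: vr[C=256/41] → run C
t=27: vr[C=1536/205] → run C
t=28: vr[C=1792/205] → run C
t=29: (idle)
t=30: (idle)
t=31: (idle)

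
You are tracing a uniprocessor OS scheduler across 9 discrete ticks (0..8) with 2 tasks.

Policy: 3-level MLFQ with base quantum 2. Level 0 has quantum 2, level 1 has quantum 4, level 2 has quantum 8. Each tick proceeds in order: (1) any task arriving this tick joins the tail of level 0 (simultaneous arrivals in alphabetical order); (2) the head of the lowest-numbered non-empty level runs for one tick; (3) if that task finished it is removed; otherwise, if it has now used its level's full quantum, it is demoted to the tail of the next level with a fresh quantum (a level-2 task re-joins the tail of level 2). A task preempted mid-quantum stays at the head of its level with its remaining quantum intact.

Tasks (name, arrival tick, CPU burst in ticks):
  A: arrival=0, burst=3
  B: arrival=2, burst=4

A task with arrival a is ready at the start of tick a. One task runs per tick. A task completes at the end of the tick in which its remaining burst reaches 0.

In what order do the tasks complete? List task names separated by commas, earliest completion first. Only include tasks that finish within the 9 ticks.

completion order = A, B

t=0: L0/L1/L2 = A/-/- → run A
t=1: L0/L1/L2 = A/-/- → run A
t=2: L0/L1/L2 = B/A/- → run B
t=3: L0/L1/L2 = B/A/- → run B
t=4: L0/L1/L2 = -/AB/- → run A
t=5: L0/L1/L2 = -/B/- → run B
t=6: L0/L1/L2 = -/B/- → run B
t=7: (idle)
t=8: (idle)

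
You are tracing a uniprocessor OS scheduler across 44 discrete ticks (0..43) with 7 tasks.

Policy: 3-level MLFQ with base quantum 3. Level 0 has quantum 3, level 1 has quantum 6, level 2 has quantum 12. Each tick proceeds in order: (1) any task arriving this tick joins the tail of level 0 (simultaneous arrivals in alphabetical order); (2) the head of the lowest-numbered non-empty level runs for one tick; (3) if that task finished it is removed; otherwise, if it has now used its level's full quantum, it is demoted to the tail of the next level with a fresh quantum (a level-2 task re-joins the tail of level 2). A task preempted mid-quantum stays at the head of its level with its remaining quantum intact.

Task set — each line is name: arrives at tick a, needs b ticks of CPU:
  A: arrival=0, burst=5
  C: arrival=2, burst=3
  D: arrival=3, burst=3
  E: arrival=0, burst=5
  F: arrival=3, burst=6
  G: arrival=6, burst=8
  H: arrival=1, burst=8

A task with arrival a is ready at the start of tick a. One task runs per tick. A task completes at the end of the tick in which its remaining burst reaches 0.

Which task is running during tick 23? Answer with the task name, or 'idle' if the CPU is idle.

running at tick 23 = E

t=0: L0/L1/L2 = AE/-/- → run A
t=1: L0/L1/L2 = AEH/-/- → run A
t=2: L0/L1/L2 = AEHC/-/- → run A
t=3: L0/L1/L2 = EHCDF/A/- → run E
t=4: L0/L1/L2 = EHCDF/A/- → run E
t=5: L0/L1/L2 = EHCDF/A/- → run E
t=6: L0/L1/L2 = HCDFG/AE/- → run H
t=7: L0/L1/L2 = HCDFG/AE/- → run H
t=8: L0/L1/L2 = HCDFG/AE/- → run H
t=9: L0/L1/L2 = CDFG/AEH/- → run C
t=10: L0/L1/L2 = CDFG/AEH/- → run C
t=11: L0/L1/L2 = CDFG/AEH/- → run C
t=12: L0/L1/L2 = DFG/AEH/- → run D
t=13: L0/L1/L2 = DFG/AEH/- → run D
t=14: L0/L1/L2 = DFG/AEH/- → run D
t=15: L0/L1/L2 = FG/AEH/- → run F
t=16: L0/L1/L2 = FG/AEH/- → run F
t=17: L0/L1/L2 = FG/AEH/- → run F
t=18: L0/L1/L2 = G/AEHF/- → run G
t=19: L0/L1/L2 = G/AEHF/- → run G
t=20: L0/L1/L2 = G/AEHF/- → run G
t=21: L0/L1/L2 = -/AEHFG/- → run A
t=22: L0/L1/L2 = -/AEHFG/- → run A
t=23: L0/L1/L2 = -/EHFG/- → run E
t=24: L0/L1/L2 = -/EHFG/- → run E
t=25: L0/L1/L2 = -/HFG/- → run H
t=26: L0/L1/L2 = -/HFG/- → run H
t=27: L0/L1/L2 = -/HFG/- → run H
t=28: L0/L1/L2 = -/HFG/- → run H
t=29: L0/L1/L2 = -/HFG/- → run H
t=30: L0/L1/L2 = -/FG/- → run F
t=31: L0/L1/L2 = -/FG/- → run F
t=32: L0/L1/L2 = -/FG/- → run F
t=33: L0/L1/L2 = -/G/- → run G
t=34: L0/L1/L2 = -/G/- → run G
t=35: L0/L1/L2 = -/G/- → run G
t=36: L0/L1/L2 = -/G/- → run G
t=37: L0/L1/L2 = -/G/- → run G
t=38: (idle)
t=39: (idle)
t=40: (idle)
t=41: (idle)
t=42: (idle)
t=43: (idle)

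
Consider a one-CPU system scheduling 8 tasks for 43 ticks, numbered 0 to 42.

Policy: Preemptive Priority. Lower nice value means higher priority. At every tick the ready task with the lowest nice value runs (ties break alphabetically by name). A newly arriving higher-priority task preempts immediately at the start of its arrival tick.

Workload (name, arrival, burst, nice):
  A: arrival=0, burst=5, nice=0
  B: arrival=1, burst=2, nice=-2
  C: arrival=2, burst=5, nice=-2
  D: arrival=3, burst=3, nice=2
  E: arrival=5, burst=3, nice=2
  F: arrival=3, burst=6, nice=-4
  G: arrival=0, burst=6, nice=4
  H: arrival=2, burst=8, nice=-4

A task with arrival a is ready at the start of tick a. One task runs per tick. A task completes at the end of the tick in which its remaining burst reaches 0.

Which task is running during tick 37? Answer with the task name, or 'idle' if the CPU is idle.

running at tick 37 = G

t=0: ready={A,G} → run A
t=1: ready={A,B,G} → run B
t=2: ready={A,B,C,G,H} → run H
t=3: ready={A,B,C,D,F,G,H} → run F
t=4: ready={A,B,C,D,F,G,H} → run F
t=5: ready={A,B,C,D,E,F,G,H} → run F
t=6: ready={A,B,C,D,E,F,G,H} → run F
t=7: ready={A,B,C,D,E,F,G,H} → run F
t=8: ready={A,B,C,D,E,F,G,H} → run F
t=9: ready={A,B,C,D,E,G,H} → run H
t=10: ready={A,B,C,D,E,G,H} → run H
t=11: ready={A,B,C,D,E,G,H} → run H
t=12: ready={A,B,C,D,E,G,H} → run H
t=13: ready={A,B,C,D,E,G,H} → run H
t=14: ready={A,B,C,D,E,G,H} → run H
t=15: ready={A,B,C,D,E,G,H} → run H
t=16: ready={A,B,C,D,E,G} → run B
t=17: ready={A,C,D,E,G} → run C
t=18: ready={A,C,D,E,G} → run C
t=19: ready={A,C,D,E,G} → run C
t=20: ready={A,C,D,E,G} → run C
t=21: ready={A,C,D,E,G} → run C
t=22: ready={A,D,E,G} → run A
t=23: ready={A,D,E,G} → run A
t=24: ready={A,D,E,G} → run A
t=25: ready={A,D,E,G} → run A
t=26: ready={D,E,G} → run D
t=27: ready={D,E,G} → run D
t=28: ready={D,E,G} → run D
t=29: ready={E,G} → run E
t=30: ready={E,G} → run E
t=31: ready={E,G} → run E
t=32: ready={G} → run G
t=33: ready={G} → run G
t=34: ready={G} → run G
t=35: ready={G} → run G
t=36: ready={G} → run G
t=37: ready={G} → run G
t=38: (idle)
t=39: (idle)
t=40: (idle)
t=41: (idle)
t=42: (idle)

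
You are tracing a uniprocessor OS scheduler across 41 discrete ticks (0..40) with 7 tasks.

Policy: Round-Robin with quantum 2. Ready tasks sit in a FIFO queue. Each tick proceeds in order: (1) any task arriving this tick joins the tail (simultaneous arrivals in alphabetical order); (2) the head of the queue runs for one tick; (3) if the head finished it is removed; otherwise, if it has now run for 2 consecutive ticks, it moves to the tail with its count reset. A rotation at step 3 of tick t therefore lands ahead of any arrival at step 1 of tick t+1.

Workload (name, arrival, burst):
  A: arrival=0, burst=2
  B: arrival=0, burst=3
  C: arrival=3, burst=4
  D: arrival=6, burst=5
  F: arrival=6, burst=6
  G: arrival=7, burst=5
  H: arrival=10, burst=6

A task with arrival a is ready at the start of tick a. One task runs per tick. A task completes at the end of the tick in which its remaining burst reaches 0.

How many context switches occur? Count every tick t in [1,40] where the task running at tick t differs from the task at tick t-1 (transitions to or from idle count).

t=0: queue=[A,B] q_used=0 → run A
t=1: queue=[A,B] q_used=1 → run A
t=2: queue=[B] q_used=0 → run B
t=3: queue=[B,C] q_used=1 → run B
t=4: queue=[C,B] q_used=0 → run C
t=5: queue=[C,B] q_used=1 → run C
t=6: queue=[B,C,D,F] q_used=0 → run B
t=7: queue=[C,D,F,G] q_used=0 → run C
t=8: queue=[C,D,F,G] q_used=1 → run C
t=9: queue=[D,F,G] q_used=0 → run D
t=10: queue=[D,F,G,H] q_used=1 → run D
t=11: queue=[F,G,H,D] q_used=0 → run F
t=12: queue=[F,G,H,D] q_used=1 → run F
t=13: queue=[G,H,D,F] q_used=0 → run G
t=14: queue=[G,H,D,F] q_used=1 → run G
t=15: queue=[H,D,F,G] q_used=0 → run H
t=16: queue=[H,D,F,G] q_used=1 → run H
t=17: queue=[D,F,G,H] q_used=0 → run D
t=18: queue=[D,F,G,H] q_used=1 → run D
t=19: queue=[F,G,H,D] q_used=0 → run F
t=20: queue=[F,G,H,D] q_used=1 → run F
t=21: queue=[G,H,D,F] q_used=0 → run G
t=22: queue=[G,H,D,F] q_used=1 → run G
t=23: queue=[H,D,F,G] q_used=0 → run H
t=24: queue=[H,D,F,G] q_used=1 → run H
t=25: queue=[D,F,G,H] q_used=0 → run D
t=26: queue=[F,G,H] q_used=0 → run F
t=27: queue=[F,G,H] q_used=1 → run F
t=28: queue=[G,H] q_used=0 → run G
t=29: queue=[H] q_used=0 → run H
t=30: queue=[H] q_used=1 → run H
t=31: (idle)
t=32: (idle)
t=33: (idle)
t=34: (idle)
t=35: (idle)
t=36: (idle)
t=37: (idle)
t=38: (idle)
t=39: (idle)
t=40: (idle)

context switches = 17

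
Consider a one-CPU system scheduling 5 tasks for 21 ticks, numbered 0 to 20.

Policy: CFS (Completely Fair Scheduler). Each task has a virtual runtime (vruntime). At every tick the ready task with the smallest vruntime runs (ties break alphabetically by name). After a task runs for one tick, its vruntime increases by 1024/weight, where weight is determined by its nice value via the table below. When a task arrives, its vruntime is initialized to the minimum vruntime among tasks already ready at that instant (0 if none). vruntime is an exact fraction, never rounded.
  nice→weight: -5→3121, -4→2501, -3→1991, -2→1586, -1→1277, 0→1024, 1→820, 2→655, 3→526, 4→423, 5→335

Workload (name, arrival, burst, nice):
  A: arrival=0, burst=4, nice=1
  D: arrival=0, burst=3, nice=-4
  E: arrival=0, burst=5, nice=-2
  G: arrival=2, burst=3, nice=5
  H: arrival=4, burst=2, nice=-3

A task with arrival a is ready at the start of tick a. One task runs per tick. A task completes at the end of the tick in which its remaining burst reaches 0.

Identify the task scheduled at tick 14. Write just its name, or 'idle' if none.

running at tick 14 = G

t=0: vr[A=0 D=0 E=0] → run A
t=1: vr[A=256/205 D=0 E=0] → run D
t=2: vr[A=256/205 D=1024/2501 E=0 G=0] → run E
t=3: vr[A=256/205 D=1024/2501 E=512/793 G=0] → run G
t=4: vr[A=256/205 D=1024/2501 E=512/793 G=1024/335 H=1024/2501] → run D
t=5: vr[A=256/205 D=2048/2501 E=512/793 G=1024/335 H=1024/2501] → run H
t=6: vr[A=256/205 D=2048/2501 E=512/793 G=1024/335 H=4599808/4979491] → run E
t=7: vr[A=256/205 D=2048/2501 E=1024/793 G=1024/335 H=4599808/4979491] → run D
t=8: vr[A=256/205 E=1024/793 G=1024/335 H=4599808/4979491] → run H
t=9: vr[A=256/205 E=1024/793 G=1024/335] → run A
t=10: vr[A=512/205 E=1024/793 G=1024/335] → run E
t=11: vr[A=512/205 E=1536/793 G=1024/335] → run E
t=12: vr[A=512/205 E=2048/793 G=1024/335] → run A
t=13: vr[A=768/205 E=2048/793 G=1024/335] → run E
t=14: vr[A=768/205 G=1024/335] → run G
t=15: vr[A=768/205 G=2048/335] → run A
t=16: vr[G=2048/335] → run G
t=17: (idle)
t=18: (idle)
t=19: (idle)
t=20: (idle)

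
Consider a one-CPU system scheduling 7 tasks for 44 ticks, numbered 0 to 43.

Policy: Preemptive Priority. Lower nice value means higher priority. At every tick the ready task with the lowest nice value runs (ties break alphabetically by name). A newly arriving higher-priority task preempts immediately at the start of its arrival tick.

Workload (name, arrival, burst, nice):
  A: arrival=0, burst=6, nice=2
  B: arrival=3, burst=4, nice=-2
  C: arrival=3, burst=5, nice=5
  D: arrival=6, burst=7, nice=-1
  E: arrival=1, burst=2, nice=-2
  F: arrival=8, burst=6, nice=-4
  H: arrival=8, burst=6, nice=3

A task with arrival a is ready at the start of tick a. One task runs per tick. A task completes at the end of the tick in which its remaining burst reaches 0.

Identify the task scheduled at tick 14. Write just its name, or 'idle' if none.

t=0: ready={A} → run A
t=1: ready={A,E} → run E
t=2: ready={A,E} → run E
t=3: ready={A,B,C} → run B
t=4: ready={A,B,C} → run B
t=5: ready={A,B,C} → run B
t=6: ready={A,B,C,D} → run B
t=7: ready={A,C,D} → run D
t=8: ready={A,C,D,F,H} → run F
t=9: ready={A,C,D,F,H} → run F
t=10: ready={A,C,D,F,H} → run F
t=11: ready={A,C,D,F,H} → run F
t=12: ready={A,C,D,F,H} → run F
t=13: ready={A,C,D,F,H} → run F
t=14: ready={A,C,D,H} → run D
t=15: ready={A,C,D,H} → run D
t=16: ready={A,C,D,H} → run D
t=17: ready={A,C,D,H} → run D
t=18: ready={A,C,D,H} → run D
t=19: ready={A,C,D,H} → run D
t=20: ready={A,C,H} → run A
t=21: ready={A,C,H} → run A
t=22: ready={A,C,H} → run A
t=23: ready={A,C,H} → run A
t=24: ready={A,C,H} → run A
t=25: ready={C,H} → run H
t=26: ready={C,H} → run H
t=27: ready={C,H} → run H
t=28: ready={C,H} → run H
t=29: ready={C,H} → run H
t=30: ready={C,H} → run H
t=31: ready={C} → run C
t=32: ready={C} → run C
t=33: ready={C} → run C
t=34: ready={C} → run C
t=35: ready={C} → run C
t=36: (idle)
t=37: (idle)
t=38: (idle)
t=39: (idle)
t=40: (idle)
t=41: (idle)
t=42: (idle)
t=43: (idle)

running at tick 14 = D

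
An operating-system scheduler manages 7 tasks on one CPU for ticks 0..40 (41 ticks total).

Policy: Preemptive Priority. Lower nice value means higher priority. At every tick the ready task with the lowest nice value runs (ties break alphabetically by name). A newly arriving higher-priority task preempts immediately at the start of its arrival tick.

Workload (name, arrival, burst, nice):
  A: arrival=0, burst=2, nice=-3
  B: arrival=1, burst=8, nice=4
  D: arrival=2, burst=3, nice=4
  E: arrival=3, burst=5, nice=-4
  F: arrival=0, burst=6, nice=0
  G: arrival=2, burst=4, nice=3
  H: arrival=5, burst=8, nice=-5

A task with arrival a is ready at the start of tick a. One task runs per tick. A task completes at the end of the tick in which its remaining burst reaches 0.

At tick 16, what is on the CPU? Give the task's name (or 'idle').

running at tick 16 = F

t=0: ready={A,F} → run A
t=1: ready={A,B,F} → run A
t=2: ready={B,D,F,G} → run F
t=3: ready={B,D,E,F,G} → run E
t=4: ready={B,D,E,F,G} → run E
t=5: ready={B,D,E,F,G,H} → run H
t=6: ready={B,D,E,F,G,H} → run H
t=7: ready={B,D,E,F,G,H} → run H
t=8: ready={B,D,E,F,G,H} → run H
t=9: ready={B,D,E,F,G,H} → run H
t=10: ready={B,D,E,F,G,H} → run H
t=11: ready={B,D,E,F,G,H} → run H
t=12: ready={B,D,E,F,G,H} → run H
t=13: ready={B,D,E,F,G} → run E
t=14: ready={B,D,E,F,G} → run E
t=15: ready={B,D,E,F,G} → run E
t=16: ready={B,D,F,G} → run F
t=17: ready={B,D,F,G} → run F
t=18: ready={B,D,F,G} → run F
t=19: ready={B,D,F,G} → run F
t=20: ready={B,D,F,G} → run F
t=21: ready={B,D,G} → run G
t=22: ready={B,D,G} → run G
t=23: ready={B,D,G} → run G
t=24: ready={B,D,G} → run G
t=25: ready={B,D} → run B
t=26: ready={B,D} → run B
t=27: ready={B,D} → run B
t=28: ready={B,D} → run B
t=29: ready={B,D} → run B
t=30: ready={B,D} → run B
t=31: ready={B,D} → run B
t=32: ready={B,D} → run B
t=33: ready={D} → run D
t=34: ready={D} → run D
t=35: ready={D} → run D
t=36: (idle)
t=37: (idle)
t=38: (idle)
t=39: (idle)
t=40: (idle)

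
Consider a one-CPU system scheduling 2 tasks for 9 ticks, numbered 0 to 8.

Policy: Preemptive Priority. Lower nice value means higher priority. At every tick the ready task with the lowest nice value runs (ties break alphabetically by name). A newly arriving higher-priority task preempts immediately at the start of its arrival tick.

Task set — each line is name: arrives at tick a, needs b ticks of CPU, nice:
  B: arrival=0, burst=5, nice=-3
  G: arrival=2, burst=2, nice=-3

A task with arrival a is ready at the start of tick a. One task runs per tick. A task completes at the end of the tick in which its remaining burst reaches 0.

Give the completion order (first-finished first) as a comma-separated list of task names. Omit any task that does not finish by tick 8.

completion order = B, G

t=0: ready={B} → run B
t=1: ready={B} → run B
t=2: ready={B,G} → run B
t=3: ready={B,G} → run B
t=4: ready={B,G} → run B
t=5: ready={G} → run G
t=6: ready={G} → run G
t=7: (idle)
t=8: (idle)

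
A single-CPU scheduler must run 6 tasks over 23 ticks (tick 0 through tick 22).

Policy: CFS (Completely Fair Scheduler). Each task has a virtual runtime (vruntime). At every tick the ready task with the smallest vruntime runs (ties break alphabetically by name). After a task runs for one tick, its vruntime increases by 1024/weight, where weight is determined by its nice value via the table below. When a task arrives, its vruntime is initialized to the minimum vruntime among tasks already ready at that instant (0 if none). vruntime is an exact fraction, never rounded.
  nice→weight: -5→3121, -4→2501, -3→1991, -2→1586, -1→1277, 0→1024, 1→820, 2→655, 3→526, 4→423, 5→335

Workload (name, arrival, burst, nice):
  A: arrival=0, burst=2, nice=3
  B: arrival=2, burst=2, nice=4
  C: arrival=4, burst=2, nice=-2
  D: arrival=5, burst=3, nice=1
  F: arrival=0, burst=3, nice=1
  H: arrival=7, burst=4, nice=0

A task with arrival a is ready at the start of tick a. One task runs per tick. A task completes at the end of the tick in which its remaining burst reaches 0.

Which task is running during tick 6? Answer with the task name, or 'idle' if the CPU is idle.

t=0: vr[A=0 F=0] → run A
t=1: vr[A=512/263 F=0] → run F
t=2: vr[A=512/263 B=256/205 F=256/205] → run B
t=3: vr[A=512/263 B=318208/86715 F=256/205] → run F
t=4: vr[A=512/263 B=318208/86715 C=512/263 F=512/205] → run A
t=5: vr[B=318208/86715 C=512/263 D=512/263 F=512/205] → run C
t=6: vr[B=318208/86715 C=540672/208559 D=512/263 F=512/205] → run D
t=7: vr[B=318208/86715 C=540672/208559 D=172288/53915 F=512/205 H=512/205] → run F
t=8: vr[B=318208/86715 C=540672/208559 D=172288/53915 H=512/205] → run H
t=9: vr[B=318208/86715 C=540672/208559 D=172288/53915 H=717/205] → run C
t=10: vr[B=318208/86715 D=172288/53915 H=717/205] → run D
t=11: vr[B=318208/86715 D=239616/53915 H=717/205] → run H
t=12: vr[B=318208/86715 D=239616/53915 H=922/205] → run B
t=13: vr[D=239616/53915 H=922/205] → run D
t=14: vr[H=922/205] → run H
t=15: vr[H=1127/205] → run H
t=16: (idle)
t=17: (idle)
t=18: (idle)
t=19: (idle)
t=20: (idle)
t=21: (idle)
t=22: (idle)

running at tick 6 = D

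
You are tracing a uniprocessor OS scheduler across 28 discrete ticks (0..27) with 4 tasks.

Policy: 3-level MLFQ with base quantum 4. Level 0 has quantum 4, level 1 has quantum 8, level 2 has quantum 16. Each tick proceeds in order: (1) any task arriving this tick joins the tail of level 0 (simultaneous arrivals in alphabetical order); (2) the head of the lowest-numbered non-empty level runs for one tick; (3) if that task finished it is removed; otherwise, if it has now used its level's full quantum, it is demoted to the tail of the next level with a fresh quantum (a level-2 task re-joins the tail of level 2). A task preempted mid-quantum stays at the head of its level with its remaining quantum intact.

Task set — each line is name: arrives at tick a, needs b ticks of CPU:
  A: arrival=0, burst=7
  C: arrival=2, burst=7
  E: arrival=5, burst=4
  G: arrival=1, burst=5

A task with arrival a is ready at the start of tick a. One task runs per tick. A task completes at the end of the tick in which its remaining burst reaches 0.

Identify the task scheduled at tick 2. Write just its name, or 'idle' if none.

running at tick 2 = A

t=0: L0/L1/L2 = A/-/- → run A
t=1: L0/L1/L2 = AG/-/- → run A
t=2: L0/L1/L2 = AGC/-/- → run A
t=3: L0/L1/L2 = AGC/-/- → run A
t=4: L0/L1/L2 = GC/A/- → run G
t=5: L0/L1/L2 = GCE/A/- → run G
t=6: L0/L1/L2 = GCE/A/- → run G
t=7: L0/L1/L2 = GCE/A/- → run G
t=8: L0/L1/L2 = CE/AG/- → run C
t=9: L0/L1/L2 = CE/AG/- → run C
t=10: L0/L1/L2 = CE/AG/- → run C
t=11: L0/L1/L2 = CE/AG/- → run C
t=12: L0/L1/L2 = E/AGC/- → run E
t=13: L0/L1/L2 = E/AGC/- → run E
t=14: L0/L1/L2 = E/AGC/- → run E
t=15: L0/L1/L2 = E/AGC/- → run E
t=16: L0/L1/L2 = -/AGC/- → run A
t=17: L0/L1/L2 = -/AGC/- → run A
t=18: L0/L1/L2 = -/AGC/- → run A
t=19: L0/L1/L2 = -/GC/- → run G
t=20: L0/L1/L2 = -/C/- → run C
t=21: L0/L1/L2 = -/C/- → run C
t=22: L0/L1/L2 = -/C/- → run C
t=23: (idle)
t=24: (idle)
t=25: (idle)
t=26: (idle)
t=27: (idle)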